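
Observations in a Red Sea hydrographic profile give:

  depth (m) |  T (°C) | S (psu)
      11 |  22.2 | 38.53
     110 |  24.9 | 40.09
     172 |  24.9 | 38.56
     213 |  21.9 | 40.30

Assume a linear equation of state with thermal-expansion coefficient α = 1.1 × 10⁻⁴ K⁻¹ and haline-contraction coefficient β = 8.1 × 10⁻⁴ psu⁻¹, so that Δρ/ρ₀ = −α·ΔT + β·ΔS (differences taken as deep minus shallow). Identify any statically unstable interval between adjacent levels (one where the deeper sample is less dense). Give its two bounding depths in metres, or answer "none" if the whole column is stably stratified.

Evaluate Δρ/ρ₀ = −αΔT + βΔS across each adjacent pair:
  11–110 m: −αΔT+βΔS = −(1.1 × 10⁻⁴)(+2.7)+(8.1 × 10⁻⁴)(+1.56) = 9.7 × 10⁻⁴ → stable
  110–172 m: −αΔT+βΔS = −(1.1 × 10⁻⁴)(+0.0)+(8.1 × 10⁻⁴)(-1.53) = -1.2 × 10⁻³ → UNSTABLE
  172–213 m: −αΔT+βΔS = −(1.1 × 10⁻⁴)(-3.0)+(8.1 × 10⁻⁴)(+1.74) = 1.7 × 10⁻³ → stable
The 110–172 m interval has Δρ < 0: lighter water underlies denser water.

110–172 m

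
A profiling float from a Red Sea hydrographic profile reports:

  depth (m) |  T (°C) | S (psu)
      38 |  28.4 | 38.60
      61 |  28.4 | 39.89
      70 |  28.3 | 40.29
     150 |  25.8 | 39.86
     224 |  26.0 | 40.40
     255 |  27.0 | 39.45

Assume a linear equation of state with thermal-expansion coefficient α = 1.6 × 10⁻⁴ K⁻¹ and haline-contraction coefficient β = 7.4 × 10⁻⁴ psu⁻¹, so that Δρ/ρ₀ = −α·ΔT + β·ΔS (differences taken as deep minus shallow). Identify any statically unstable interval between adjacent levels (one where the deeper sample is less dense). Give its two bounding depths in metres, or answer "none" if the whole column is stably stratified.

224–255 m

Evaluate Δρ/ρ₀ = −αΔT + βΔS across each adjacent pair:
  38–61 m: −αΔT+βΔS = −(1.6 × 10⁻⁴)(+0.0)+(7.4 × 10⁻⁴)(+1.29) = 9.5 × 10⁻⁴ → stable
  61–70 m: −αΔT+βΔS = −(1.6 × 10⁻⁴)(-0.1)+(7.4 × 10⁻⁴)(+0.40) = 3.1 × 10⁻⁴ → stable
  70–150 m: −αΔT+βΔS = −(1.6 × 10⁻⁴)(-2.5)+(7.4 × 10⁻⁴)(-0.43) = 8.2 × 10⁻⁵ → stable
  150–224 m: −αΔT+βΔS = −(1.6 × 10⁻⁴)(+0.2)+(7.4 × 10⁻⁴)(+0.54) = 3.7 × 10⁻⁴ → stable
  224–255 m: −αΔT+βΔS = −(1.6 × 10⁻⁴)(+1.0)+(7.4 × 10⁻⁴)(-0.95) = -8.6 × 10⁻⁴ → UNSTABLE
The 224–255 m interval has Δρ < 0: lighter water underlies denser water.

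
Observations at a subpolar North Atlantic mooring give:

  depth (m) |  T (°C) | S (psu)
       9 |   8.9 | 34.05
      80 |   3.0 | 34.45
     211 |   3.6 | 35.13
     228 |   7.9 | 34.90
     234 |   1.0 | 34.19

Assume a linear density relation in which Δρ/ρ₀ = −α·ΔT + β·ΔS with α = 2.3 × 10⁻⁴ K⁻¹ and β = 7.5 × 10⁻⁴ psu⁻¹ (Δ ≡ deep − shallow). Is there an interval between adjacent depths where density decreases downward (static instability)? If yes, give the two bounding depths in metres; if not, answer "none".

Evaluate Δρ/ρ₀ = −αΔT + βΔS across each adjacent pair:
  9–80 m: −αΔT+βΔS = −(2.3 × 10⁻⁴)(-5.9)+(7.5 × 10⁻⁴)(+0.40) = 1.7 × 10⁻³ → stable
  80–211 m: −αΔT+βΔS = −(2.3 × 10⁻⁴)(+0.6)+(7.5 × 10⁻⁴)(+0.68) = 3.7 × 10⁻⁴ → stable
  211–228 m: −αΔT+βΔS = −(2.3 × 10⁻⁴)(+4.3)+(7.5 × 10⁻⁴)(-0.23) = -1.2 × 10⁻³ → UNSTABLE
  228–234 m: −αΔT+βΔS = −(2.3 × 10⁻⁴)(-6.9)+(7.5 × 10⁻⁴)(-0.71) = 1.1 × 10⁻³ → stable
The 211–228 m interval has Δρ < 0: lighter water underlies denser water.

211–228 m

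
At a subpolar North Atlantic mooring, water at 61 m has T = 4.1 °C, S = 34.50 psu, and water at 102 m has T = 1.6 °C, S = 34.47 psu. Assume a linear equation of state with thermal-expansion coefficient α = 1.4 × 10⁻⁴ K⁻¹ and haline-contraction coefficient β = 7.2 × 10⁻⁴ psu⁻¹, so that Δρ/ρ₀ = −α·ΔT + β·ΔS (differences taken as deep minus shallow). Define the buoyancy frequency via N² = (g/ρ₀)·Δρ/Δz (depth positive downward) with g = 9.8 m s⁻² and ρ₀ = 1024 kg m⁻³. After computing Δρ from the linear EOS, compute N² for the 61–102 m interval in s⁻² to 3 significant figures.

7.85 × 10⁻⁵ s⁻²

ΔT = -2.5 K, ΔS = -0.03 psu (deep − shallow).
Δρ/ρ₀ = −αΔT + βΔS = 3.50 × 10⁻⁴ − 2.16 × 10⁻⁵ = 3.284 × 10⁻⁴, so Δρ ≈ 0.3363 kg m⁻³.
N² = (g/ρ₀)·Δρ/Δz = g·(Δρ/ρ₀)/Δz = 9.8 × 3.284 × 10⁻⁴ / 41 = 7.8496 × 10⁻⁵ s⁻² ≈ 7.85 × 10⁻⁵ s⁻².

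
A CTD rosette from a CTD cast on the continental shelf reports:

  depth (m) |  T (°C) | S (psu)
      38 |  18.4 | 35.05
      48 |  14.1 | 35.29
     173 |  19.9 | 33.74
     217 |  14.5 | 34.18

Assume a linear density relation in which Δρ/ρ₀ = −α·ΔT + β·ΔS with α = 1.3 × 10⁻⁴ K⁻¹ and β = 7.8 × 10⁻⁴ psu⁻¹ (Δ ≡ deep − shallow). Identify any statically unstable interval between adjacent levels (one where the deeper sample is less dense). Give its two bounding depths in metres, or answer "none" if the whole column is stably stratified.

Evaluate Δρ/ρ₀ = −αΔT + βΔS across each adjacent pair:
  38–48 m: −αΔT+βΔS = −(1.3 × 10⁻⁴)(-4.3)+(7.8 × 10⁻⁴)(+0.24) = 7.5 × 10⁻⁴ → stable
  48–173 m: −αΔT+βΔS = −(1.3 × 10⁻⁴)(+5.8)+(7.8 × 10⁻⁴)(-1.55) = -2.0 × 10⁻³ → UNSTABLE
  173–217 m: −αΔT+βΔS = −(1.3 × 10⁻⁴)(-5.4)+(7.8 × 10⁻⁴)(+0.44) = 1.0 × 10⁻³ → stable
The 48–173 m interval has Δρ < 0: lighter water underlies denser water.

48–173 m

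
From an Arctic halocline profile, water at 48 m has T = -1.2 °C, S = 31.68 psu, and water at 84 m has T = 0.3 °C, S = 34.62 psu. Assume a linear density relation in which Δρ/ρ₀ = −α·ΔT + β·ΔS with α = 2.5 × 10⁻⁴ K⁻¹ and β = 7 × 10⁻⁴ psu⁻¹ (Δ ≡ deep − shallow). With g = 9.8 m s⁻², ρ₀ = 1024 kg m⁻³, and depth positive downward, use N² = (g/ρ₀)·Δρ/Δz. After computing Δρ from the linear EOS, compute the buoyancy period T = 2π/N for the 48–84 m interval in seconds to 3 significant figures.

294 s

ΔT = +1.5 K, ΔS = +2.94 psu (deep − shallow).
Δρ/ρ₀ = −αΔT + βΔS = -3.75 × 10⁻⁴ + 2.058 × 10⁻³ = 1.683 × 10⁻³, so Δρ ≈ 1.723 kg m⁻³.
N² = (g/ρ₀)·Δρ/Δz = g·(Δρ/ρ₀)/Δz = 9.8 × 1.683 × 10⁻³ / 36 = 4.5815 × 10⁻⁴ s⁻².
N = √(4.5815 × 10⁻⁴) = 0.021404 rad s⁻¹ → T = 2π/N = 293.55 s ≈ 294 s.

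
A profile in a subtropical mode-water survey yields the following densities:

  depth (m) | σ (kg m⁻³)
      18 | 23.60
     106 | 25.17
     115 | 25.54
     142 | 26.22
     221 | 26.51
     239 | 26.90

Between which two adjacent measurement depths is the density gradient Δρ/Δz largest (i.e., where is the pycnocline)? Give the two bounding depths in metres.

Compute the density gradient over each adjacent pair:
  18–106 m: Δρ/Δz = 1.57/88 = 0.018 kg m⁻⁴
  106–115 m: Δρ/Δz = 0.37/9 = 0.041 kg m⁻⁴
  115–142 m: Δρ/Δz = 0.68/27 = 0.025 kg m⁻⁴
  142–221 m: Δρ/Δz = 0.29/79 = 3.7 × 10⁻³ kg m⁻⁴
  221–239 m: Δρ/Δz = 0.39/18 = 0.022 kg m⁻⁴
The largest gradient is in the 106–115 m interval — the pycnocline.

106–115 m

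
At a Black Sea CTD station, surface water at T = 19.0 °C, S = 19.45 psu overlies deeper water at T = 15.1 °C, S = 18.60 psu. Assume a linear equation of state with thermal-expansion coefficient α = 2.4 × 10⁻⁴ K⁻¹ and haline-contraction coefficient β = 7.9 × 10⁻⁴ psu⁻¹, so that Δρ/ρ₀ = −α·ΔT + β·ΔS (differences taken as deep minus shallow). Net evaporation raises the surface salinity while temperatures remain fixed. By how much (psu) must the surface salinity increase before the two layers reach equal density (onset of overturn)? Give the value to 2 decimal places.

0.33 psu

Neutral buoyancy requires −α(T_deep − T_surf) + β(S_deep − S_surf′) = 0.
S_surf′ = S_deep − (α/β)·ΔT = 18.60 − (2.4 × 10⁻⁴/7.9 × 10⁻⁴)·(-3.9) = 19.7848 psu.
Increase required: 19.7848 − 19.45 = 0.3348 psu.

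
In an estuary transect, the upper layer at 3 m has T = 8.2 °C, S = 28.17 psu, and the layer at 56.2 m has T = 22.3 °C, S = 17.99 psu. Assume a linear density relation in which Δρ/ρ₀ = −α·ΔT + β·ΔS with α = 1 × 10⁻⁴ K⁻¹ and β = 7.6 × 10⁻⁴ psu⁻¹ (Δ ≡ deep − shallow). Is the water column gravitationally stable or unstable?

ΔT = 22.3 − 8.2 = +14.1 K and ΔS = 17.99 − 28.17 = -10.18 psu (deep − shallow).
−αΔT = -1.41 × 10⁻³; βΔS = -7.7368 × 10⁻³; sum Δρ/ρ₀ = -9.1468 × 10⁻³.
Δρ/ρ₀ < 0, so Δρ < 0: deeper water is lighter → statically unstable; the column would overturn.

unstable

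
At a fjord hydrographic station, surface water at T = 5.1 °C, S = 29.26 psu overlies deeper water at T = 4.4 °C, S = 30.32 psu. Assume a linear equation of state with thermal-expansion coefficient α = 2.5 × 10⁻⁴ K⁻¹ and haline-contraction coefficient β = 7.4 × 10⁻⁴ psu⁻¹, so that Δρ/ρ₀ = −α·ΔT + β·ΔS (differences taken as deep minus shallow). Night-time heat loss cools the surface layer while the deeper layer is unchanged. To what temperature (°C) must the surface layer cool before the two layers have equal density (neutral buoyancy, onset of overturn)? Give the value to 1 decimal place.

1.3 °C

Neutral buoyancy requires Δρ = 0, i.e. −α(T_deep − T_surf′) + β(S_deep − S_surf) = 0.
T_surf′ = T_deep − (β/α)·ΔS = 4.4 − (7.4 × 10⁻⁴/2.5 × 10⁻⁴)·(+1.06) = 1.262 °C.
Cooling required: 5.1 − (1.262) = 3.838 °C.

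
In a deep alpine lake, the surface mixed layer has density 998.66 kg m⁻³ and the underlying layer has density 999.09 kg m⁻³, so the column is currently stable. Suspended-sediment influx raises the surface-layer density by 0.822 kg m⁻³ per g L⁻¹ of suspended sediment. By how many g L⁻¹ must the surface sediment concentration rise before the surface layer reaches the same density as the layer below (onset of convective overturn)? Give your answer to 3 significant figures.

Density deficit of the surface layer: 999.09 − 998.66 = 0.43 kg m⁻³.
Required change = 0.43 / 0.822 = 0.523 g L⁻¹.

0.523 g L⁻¹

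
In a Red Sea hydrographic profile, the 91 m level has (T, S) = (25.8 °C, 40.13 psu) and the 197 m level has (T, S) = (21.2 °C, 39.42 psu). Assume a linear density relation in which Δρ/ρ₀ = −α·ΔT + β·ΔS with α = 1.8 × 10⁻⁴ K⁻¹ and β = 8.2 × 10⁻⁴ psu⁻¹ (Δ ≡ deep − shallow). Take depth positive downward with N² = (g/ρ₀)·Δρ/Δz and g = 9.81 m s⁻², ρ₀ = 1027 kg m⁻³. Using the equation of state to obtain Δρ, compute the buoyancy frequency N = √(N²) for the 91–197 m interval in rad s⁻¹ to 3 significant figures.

4.77 × 10⁻³ rad s⁻¹

ΔT = -4.6 K, ΔS = -0.71 psu (deep − shallow).
Δρ/ρ₀ = −αΔT + βΔS = 8.28 × 10⁻⁴ − 5.822 × 10⁻⁴ = 2.458 × 10⁻⁴, so Δρ ≈ 0.2524 kg m⁻³.
N² = (g/ρ₀)·Δρ/Δz = g·(Δρ/ρ₀)/Δz = 9.81 × 2.458 × 10⁻⁴ / 106 = 2.2748 × 10⁻⁵ s⁻².
N = √(2.2748 × 10⁻⁵) = 4.7695 × 10⁻³ rad s⁻¹ ≈ 4.77 × 10⁻³ rad s⁻¹.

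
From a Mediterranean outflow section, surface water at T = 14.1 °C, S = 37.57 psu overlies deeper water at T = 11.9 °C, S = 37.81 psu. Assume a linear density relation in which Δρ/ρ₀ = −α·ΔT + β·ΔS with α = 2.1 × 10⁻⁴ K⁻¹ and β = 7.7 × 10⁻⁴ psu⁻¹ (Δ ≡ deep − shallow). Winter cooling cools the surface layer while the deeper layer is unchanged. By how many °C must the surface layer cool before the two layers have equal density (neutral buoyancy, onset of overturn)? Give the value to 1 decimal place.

Neutral buoyancy requires Δρ = 0, i.e. −α(T_deep − T_surf′) + β(S_deep − S_surf) = 0.
T_surf′ = T_deep − (β/α)·ΔS = 11.9 − (7.7 × 10⁻⁴/2.1 × 10⁻⁴)·(+0.24) = 11.020 °C.
Cooling required: 14.1 − (11.020) = 3.080 °C.

3.1 °C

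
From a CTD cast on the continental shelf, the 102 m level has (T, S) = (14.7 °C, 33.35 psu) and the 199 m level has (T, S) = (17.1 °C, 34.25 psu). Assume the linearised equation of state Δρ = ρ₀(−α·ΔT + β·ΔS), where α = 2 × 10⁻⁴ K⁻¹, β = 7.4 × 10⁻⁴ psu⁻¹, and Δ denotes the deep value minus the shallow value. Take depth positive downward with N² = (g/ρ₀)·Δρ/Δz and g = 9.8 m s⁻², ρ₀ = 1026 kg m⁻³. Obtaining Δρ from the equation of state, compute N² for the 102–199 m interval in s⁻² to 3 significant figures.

1.88 × 10⁻⁵ s⁻²

ΔT = +2.4 K, ΔS = +0.90 psu (deep − shallow).
Δρ/ρ₀ = −αΔT + βΔS = -4.80 × 10⁻⁴ + 6.66 × 10⁻⁴ = 1.86 × 10⁻⁴, so Δρ ≈ 0.1908 kg m⁻³.
N² = (g/ρ₀)·Δρ/Δz = g·(Δρ/ρ₀)/Δz = 9.8 × 1.86 × 10⁻⁴ / 97 = 1.8792 × 10⁻⁵ s⁻² ≈ 1.88 × 10⁻⁵ s⁻².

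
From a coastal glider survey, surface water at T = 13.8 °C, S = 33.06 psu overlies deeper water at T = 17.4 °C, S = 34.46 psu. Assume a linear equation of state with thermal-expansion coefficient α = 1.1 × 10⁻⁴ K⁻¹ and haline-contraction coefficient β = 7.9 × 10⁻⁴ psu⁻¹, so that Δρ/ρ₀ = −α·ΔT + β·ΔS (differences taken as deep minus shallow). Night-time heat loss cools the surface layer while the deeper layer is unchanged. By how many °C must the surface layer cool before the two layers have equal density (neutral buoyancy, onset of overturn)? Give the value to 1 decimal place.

6.5 °C

Neutral buoyancy requires Δρ = 0, i.e. −α(T_deep − T_surf′) + β(S_deep − S_surf) = 0.
T_surf′ = T_deep − (β/α)·ΔS = 17.4 − (7.9 × 10⁻⁴/1.1 × 10⁻⁴)·(+1.40) = 7.345 °C.
Cooling required: 13.8 − (7.345) = 6.455 °C.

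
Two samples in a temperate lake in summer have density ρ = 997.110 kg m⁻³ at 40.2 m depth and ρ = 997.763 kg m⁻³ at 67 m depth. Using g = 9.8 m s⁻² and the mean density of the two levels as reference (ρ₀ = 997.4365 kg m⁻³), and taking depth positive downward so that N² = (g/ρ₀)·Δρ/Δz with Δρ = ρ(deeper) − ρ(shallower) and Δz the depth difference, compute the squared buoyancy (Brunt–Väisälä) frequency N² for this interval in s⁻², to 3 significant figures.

2.39 × 10⁻⁴ s⁻²

Δρ = 997.763 − 997.110 = 0.653 kg m⁻³ over Δz = 67 − 40.2 = 26.8 m.
N² = (9.8/997.4365) × (0.653/26.8) = 2.3940 × 10⁻⁴ s⁻² ≈ 2.39 × 10⁻⁴ s⁻².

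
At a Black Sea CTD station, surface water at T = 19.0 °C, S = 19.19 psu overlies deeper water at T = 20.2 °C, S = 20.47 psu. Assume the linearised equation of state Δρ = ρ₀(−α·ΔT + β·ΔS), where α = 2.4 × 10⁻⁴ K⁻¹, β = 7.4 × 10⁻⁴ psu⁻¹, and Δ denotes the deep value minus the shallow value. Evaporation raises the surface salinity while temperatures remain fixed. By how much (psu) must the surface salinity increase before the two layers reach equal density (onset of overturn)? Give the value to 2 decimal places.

0.89 psu

Neutral buoyancy requires −α(T_deep − T_surf) + β(S_deep − S_surf′) = 0.
S_surf′ = S_deep − (α/β)·ΔT = 20.47 − (2.4 × 10⁻⁴/7.4 × 10⁻⁴)·(+1.2) = 20.0808 psu.
Increase required: 20.0808 − 19.19 = 0.8908 psu.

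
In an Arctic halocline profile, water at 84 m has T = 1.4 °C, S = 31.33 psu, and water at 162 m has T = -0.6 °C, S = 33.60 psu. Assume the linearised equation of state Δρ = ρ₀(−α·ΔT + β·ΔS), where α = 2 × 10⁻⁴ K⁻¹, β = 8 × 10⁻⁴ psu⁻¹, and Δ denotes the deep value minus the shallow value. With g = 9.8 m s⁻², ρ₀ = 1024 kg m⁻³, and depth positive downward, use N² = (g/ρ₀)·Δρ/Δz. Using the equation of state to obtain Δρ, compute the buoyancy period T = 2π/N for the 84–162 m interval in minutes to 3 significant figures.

6.28 min

ΔT = -2.0 K, ΔS = +2.27 psu (deep − shallow).
Δρ/ρ₀ = −αΔT + βΔS = 4.00 × 10⁻⁴ + 1.816 × 10⁻³ = 2.216 × 10⁻³, so Δρ ≈ 2.269 kg m⁻³.
N² = (g/ρ₀)·Δρ/Δz = g·(Δρ/ρ₀)/Δz = 9.8 × 2.216 × 10⁻³ / 78 = 2.7842 × 10⁻⁴ s⁻².
N = √(2.7842 × 10⁻⁴) = 0.016686 rad s⁻¹ → T = 2π/N = 376.55 s = 6.2758 min ≈ 6.28 min.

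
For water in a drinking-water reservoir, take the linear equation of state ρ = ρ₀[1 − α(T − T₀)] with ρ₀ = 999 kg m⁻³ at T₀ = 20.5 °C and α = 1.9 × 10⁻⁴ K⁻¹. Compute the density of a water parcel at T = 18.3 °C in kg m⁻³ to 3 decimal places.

999.418 kg m⁻³

T − T₀ = -2.2 K.
Bracket = 1 − α·(-2.2) = 1 + (4.18 × 10⁻⁴) = 1.0004180.
ρ = 999 × 1.0004180 = 999.418 kg m⁻³.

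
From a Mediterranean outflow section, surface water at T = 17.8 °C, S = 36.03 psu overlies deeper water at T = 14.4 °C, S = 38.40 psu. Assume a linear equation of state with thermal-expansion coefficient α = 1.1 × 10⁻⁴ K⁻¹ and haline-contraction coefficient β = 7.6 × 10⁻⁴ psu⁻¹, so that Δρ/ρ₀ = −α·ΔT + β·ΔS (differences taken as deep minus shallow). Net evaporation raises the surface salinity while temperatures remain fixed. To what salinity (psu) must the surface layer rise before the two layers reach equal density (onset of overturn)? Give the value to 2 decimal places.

38.89 psu

Neutral buoyancy requires −α(T_deep − T_surf) + β(S_deep − S_surf′) = 0.
S_surf′ = S_deep − (α/β)·ΔT = 38.40 − (1.1 × 10⁻⁴/7.6 × 10⁻⁴)·(-3.4) = 38.8921 psu.
Increase required: 38.8921 − 36.03 = 2.8621 psu.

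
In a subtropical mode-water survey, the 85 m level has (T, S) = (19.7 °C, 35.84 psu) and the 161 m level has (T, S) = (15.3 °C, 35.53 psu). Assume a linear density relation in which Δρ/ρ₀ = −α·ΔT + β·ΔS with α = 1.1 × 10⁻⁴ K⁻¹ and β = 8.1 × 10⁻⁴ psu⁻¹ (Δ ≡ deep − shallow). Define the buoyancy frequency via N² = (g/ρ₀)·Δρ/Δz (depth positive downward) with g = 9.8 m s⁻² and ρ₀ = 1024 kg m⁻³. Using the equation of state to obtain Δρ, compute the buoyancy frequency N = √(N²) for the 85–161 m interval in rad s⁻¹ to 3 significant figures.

5.48 × 10⁻³ rad s⁻¹

ΔT = -4.4 K, ΔS = -0.31 psu (deep − shallow).
Δρ/ρ₀ = −αΔT + βΔS = 4.84 × 10⁻⁴ − 2.511 × 10⁻⁴ = 2.329 × 10⁻⁴, so Δρ ≈ 0.2385 kg m⁻³.
N² = (g/ρ₀)·Δρ/Δz = g·(Δρ/ρ₀)/Δz = 9.8 × 2.329 × 10⁻⁴ / 76 = 3.0032 × 10⁻⁵ s⁻².
N = √(3.0032 × 10⁻⁵) = 5.4801 × 10⁻³ rad s⁻¹ ≈ 5.48 × 10⁻³ rad s⁻¹.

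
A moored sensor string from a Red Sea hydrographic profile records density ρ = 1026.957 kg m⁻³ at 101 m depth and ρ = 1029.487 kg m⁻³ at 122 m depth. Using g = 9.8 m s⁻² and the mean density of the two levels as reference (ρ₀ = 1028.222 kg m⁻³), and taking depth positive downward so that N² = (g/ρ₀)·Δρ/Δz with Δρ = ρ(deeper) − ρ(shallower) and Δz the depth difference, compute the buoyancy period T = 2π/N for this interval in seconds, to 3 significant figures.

185 s

Δρ = 1029.487 − 1026.957 = 2.530 kg m⁻³ over Δz = 122 − 101 = 21 m.
N² = (9.8/1028.222) × (2.530/21) = 1.1483 × 10⁻³ s⁻².
N = √(1.1483 × 10⁻³) = 0.033887 rad s⁻¹, so T = 2π/N = 185.42 s ≈ 185 s.
Since Δρ > 0 the layer is stably stratified.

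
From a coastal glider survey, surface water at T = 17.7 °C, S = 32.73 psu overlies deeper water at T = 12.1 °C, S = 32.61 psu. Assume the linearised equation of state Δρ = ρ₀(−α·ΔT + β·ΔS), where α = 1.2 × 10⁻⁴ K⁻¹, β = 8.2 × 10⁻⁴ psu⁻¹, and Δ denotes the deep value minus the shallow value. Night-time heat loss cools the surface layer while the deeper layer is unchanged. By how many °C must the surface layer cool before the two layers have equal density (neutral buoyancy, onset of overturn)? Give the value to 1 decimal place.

4.8 °C

Neutral buoyancy requires Δρ = 0, i.e. −α(T_deep − T_surf′) + β(S_deep − S_surf) = 0.
T_surf′ = T_deep − (β/α)·ΔS = 12.1 − (8.2 × 10⁻⁴/1.2 × 10⁻⁴)·(-0.12) = 12.920 °C.
Cooling required: 17.7 − (12.920) = 4.780 °C.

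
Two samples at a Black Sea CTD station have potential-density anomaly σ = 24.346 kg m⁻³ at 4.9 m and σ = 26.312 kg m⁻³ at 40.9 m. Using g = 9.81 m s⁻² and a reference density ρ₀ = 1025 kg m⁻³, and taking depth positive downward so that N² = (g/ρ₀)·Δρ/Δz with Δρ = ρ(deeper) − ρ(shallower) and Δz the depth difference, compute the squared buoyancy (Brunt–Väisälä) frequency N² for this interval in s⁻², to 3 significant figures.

5.23 × 10⁻⁴ s⁻²

Δρ = 1026.312 − 1024.346 = 1.966 kg m⁻³ over Δz = 40.9 − 4.9 = 36 m.
N² = (9.81/1025) × (1.966/36) = 5.2267 × 10⁻⁴ s⁻² ≈ 5.23 × 10⁻⁴ s⁻².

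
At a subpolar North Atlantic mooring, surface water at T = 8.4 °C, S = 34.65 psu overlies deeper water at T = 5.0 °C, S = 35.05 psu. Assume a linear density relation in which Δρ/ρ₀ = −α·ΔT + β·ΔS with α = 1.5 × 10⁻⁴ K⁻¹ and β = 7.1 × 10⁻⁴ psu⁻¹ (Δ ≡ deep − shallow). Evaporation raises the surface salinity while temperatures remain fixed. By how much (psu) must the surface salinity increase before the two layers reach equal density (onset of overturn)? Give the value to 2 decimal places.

1.12 psu

Neutral buoyancy requires −α(T_deep − T_surf) + β(S_deep − S_surf′) = 0.
S_surf′ = S_deep − (α/β)·ΔT = 35.05 − (1.5 × 10⁻⁴/7.1 × 10⁻⁴)·(-3.4) = 35.7683 psu.
Increase required: 35.7683 − 34.65 = 1.1183 psu.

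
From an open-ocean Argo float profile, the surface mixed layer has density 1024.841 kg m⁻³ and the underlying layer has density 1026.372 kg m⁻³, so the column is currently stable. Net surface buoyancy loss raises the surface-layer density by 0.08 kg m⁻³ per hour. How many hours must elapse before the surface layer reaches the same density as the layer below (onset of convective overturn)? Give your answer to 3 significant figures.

19.1 hours

Density deficit of the surface layer: 1026.372 − 1024.841 = 1.531 kg m⁻³.
Required change = 1.531 / 0.08 = 19.1 hours.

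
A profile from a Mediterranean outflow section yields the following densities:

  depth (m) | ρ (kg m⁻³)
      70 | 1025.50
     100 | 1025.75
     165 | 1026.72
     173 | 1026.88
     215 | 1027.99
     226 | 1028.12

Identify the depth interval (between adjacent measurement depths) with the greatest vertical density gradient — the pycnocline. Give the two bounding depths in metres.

Compute the density gradient over each adjacent pair:
  70–100 m: Δρ/Δz = 0.25/30 = 8.3 × 10⁻³ kg m⁻⁴
  100–165 m: Δρ/Δz = 0.97/65 = 0.015 kg m⁻⁴
  165–173 m: Δρ/Δz = 0.16/8 = 0.020 kg m⁻⁴
  173–215 m: Δρ/Δz = 1.11/42 = 0.026 kg m⁻⁴
  215–226 m: Δρ/Δz = 0.13/11 = 0.012 kg m⁻⁴
The largest gradient is in the 173–215 m interval — the pycnocline.

173–215 m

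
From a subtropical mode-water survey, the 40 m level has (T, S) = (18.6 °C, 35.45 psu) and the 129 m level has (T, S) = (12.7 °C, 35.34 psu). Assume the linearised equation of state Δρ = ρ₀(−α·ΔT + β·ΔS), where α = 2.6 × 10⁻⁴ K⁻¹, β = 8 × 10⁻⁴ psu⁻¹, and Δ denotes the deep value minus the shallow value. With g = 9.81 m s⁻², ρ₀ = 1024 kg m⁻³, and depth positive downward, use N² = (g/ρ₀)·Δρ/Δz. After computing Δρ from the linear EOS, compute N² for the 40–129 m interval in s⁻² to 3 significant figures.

ΔT = -5.9 K, ΔS = -0.11 psu (deep − shallow).
Δρ/ρ₀ = −αΔT + βΔS = 1.534 × 10⁻³ − 8.80 × 10⁻⁵ = 1.446 × 10⁻³, so Δρ ≈ 1.481 kg m⁻³.
N² = (g/ρ₀)·Δρ/Δz = g·(Δρ/ρ₀)/Δz = 9.81 × 1.446 × 10⁻³ / 89 = 1.5938 × 10⁻⁴ s⁻² ≈ 1.59 × 10⁻⁴ s⁻².

1.59 × 10⁻⁴ s⁻²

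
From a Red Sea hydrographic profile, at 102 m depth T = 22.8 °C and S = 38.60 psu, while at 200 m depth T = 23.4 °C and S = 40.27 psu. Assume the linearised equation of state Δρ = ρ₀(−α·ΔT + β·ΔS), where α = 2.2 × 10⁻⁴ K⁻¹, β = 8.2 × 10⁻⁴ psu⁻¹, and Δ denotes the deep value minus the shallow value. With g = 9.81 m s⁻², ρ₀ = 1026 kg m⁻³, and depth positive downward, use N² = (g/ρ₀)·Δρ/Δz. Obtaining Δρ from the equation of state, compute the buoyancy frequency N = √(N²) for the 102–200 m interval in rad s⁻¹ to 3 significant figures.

ΔT = +0.6 K, ΔS = +1.67 psu (deep − shallow).
Δρ/ρ₀ = −αΔT + βΔS = -1.32 × 10⁻⁴ + 1.3694 × 10⁻³ = 1.2374 × 10⁻³, so Δρ ≈ 1.270 kg m⁻³.
N² = (g/ρ₀)·Δρ/Δz = g·(Δρ/ρ₀)/Δz = 9.81 × 1.2374 × 10⁻³ / 98 = 1.2387 × 10⁻⁴ s⁻².
N = √(1.2387 × 10⁻⁴) = 0.011130 rad s⁻¹ ≈ 0.0111 rad s⁻¹.

0.0111 rad s⁻¹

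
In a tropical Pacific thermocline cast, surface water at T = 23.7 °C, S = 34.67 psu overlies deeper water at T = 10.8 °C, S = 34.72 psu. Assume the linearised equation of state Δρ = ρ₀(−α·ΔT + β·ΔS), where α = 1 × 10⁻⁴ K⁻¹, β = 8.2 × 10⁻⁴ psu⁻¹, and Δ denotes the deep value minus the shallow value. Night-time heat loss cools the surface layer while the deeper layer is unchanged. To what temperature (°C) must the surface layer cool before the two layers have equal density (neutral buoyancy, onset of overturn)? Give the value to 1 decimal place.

Neutral buoyancy requires Δρ = 0, i.e. −α(T_deep − T_surf′) + β(S_deep − S_surf) = 0.
T_surf′ = T_deep − (β/α)·ΔS = 10.8 − (8.2 × 10⁻⁴/1 × 10⁻⁴)·(+0.05) = 10.390 °C.
Cooling required: 23.7 − (10.390) = 13.310 °C.

10.4 °C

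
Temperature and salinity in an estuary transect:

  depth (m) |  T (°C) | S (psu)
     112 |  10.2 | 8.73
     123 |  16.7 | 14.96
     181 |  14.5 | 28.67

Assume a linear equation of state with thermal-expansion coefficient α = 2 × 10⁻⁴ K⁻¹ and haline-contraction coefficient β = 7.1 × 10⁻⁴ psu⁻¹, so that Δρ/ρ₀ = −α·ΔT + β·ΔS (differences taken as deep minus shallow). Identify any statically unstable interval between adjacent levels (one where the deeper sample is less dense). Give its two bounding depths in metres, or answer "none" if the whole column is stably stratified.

none

Evaluate Δρ/ρ₀ = −αΔT + βΔS across each adjacent pair:
  112–123 m: −αΔT+βΔS = −(2 × 10⁻⁴)(+6.5)+(7.1 × 10⁻⁴)(+6.23) = 3.1 × 10⁻³ → stable
  123–181 m: −αΔT+βΔS = −(2 × 10⁻⁴)(-2.2)+(7.1 × 10⁻⁴)(+13.71) = 0.010 → stable
Every interval has Δρ > 0: the column is stably stratified throughout.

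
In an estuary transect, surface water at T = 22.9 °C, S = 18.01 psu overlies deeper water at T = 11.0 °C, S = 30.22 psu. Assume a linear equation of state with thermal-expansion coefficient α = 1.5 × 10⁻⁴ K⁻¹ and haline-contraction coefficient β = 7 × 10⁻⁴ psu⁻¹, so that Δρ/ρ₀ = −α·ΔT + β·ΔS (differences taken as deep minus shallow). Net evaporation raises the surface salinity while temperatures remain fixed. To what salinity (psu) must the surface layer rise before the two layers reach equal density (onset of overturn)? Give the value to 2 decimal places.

Neutral buoyancy requires −α(T_deep − T_surf) + β(S_deep − S_surf′) = 0.
S_surf′ = S_deep − (α/β)·ΔT = 30.22 − (1.5 × 10⁻⁴/7 × 10⁻⁴)·(-11.9) = 32.7700 psu.
Increase required: 32.7700 − 18.01 = 14.7600 psu.

32.77 psu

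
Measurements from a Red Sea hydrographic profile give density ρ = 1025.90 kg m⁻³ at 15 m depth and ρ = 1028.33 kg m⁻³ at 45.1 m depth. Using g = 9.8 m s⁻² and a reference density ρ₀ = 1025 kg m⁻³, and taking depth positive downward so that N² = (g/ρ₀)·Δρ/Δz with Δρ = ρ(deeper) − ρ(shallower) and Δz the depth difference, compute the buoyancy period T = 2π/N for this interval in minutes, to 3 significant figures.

3.77 min

Δρ = 1028.33 − 1025.90 = 2.43 kg m⁻³ over Δz = 45.1 − 15 = 30.1 m.
N² = (9.8/1025) × (2.43/30.1) = 7.7187 × 10⁻⁴ s⁻².
N = √(7.7187 × 10⁻⁴) = 0.027783 rad s⁻¹, so T = 2π/N = 226.15 s = 3.7692 min ≈ 3.77 min.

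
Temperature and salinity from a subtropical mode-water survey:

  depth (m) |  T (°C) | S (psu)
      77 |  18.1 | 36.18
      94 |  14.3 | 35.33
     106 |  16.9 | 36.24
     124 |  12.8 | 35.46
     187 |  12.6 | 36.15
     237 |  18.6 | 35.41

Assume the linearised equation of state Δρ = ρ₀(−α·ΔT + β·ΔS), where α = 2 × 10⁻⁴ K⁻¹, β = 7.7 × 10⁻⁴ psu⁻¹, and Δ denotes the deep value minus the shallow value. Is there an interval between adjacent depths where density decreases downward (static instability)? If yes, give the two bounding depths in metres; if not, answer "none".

187–237 m

Evaluate Δρ/ρ₀ = −αΔT + βΔS across each adjacent pair:
  77–94 m: −αΔT+βΔS = −(2 × 10⁻⁴)(-3.8)+(7.7 × 10⁻⁴)(-0.85) = 1.1 × 10⁻⁴ → stable
  94–106 m: −αΔT+βΔS = −(2 × 10⁻⁴)(+2.6)+(7.7 × 10⁻⁴)(+0.91) = 1.8 × 10⁻⁴ → stable
  106–124 m: −αΔT+βΔS = −(2 × 10⁻⁴)(-4.1)+(7.7 × 10⁻⁴)(-0.78) = 2.2 × 10⁻⁴ → stable
  124–187 m: −αΔT+βΔS = −(2 × 10⁻⁴)(-0.2)+(7.7 × 10⁻⁴)(+0.69) = 5.7 × 10⁻⁴ → stable
  187–237 m: −αΔT+βΔS = −(2 × 10⁻⁴)(+6.0)+(7.7 × 10⁻⁴)(-0.74) = -1.8 × 10⁻³ → UNSTABLE
The 187–237 m interval has Δρ < 0: lighter water underlies denser water.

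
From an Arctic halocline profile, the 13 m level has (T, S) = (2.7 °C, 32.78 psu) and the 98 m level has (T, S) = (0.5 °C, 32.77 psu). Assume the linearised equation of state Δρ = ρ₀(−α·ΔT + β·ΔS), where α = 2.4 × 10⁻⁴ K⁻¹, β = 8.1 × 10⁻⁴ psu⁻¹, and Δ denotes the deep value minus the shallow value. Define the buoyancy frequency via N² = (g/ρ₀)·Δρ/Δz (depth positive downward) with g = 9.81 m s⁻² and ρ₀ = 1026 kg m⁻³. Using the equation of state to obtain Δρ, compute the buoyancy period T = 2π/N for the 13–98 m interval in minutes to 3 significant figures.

ΔT = -2.2 K, ΔS = -0.01 psu (deep − shallow).
Δρ/ρ₀ = −αΔT + βΔS = 5.28 × 10⁻⁴ − 8.10 × 10⁻⁶ = 5.199 × 10⁻⁴, so Δρ ≈ 0.5334 kg m⁻³.
N² = (g/ρ₀)·Δρ/Δz = g·(Δρ/ρ₀)/Δz = 9.81 × 5.199 × 10⁻⁴ / 85 = 6.0003 × 10⁻⁵ s⁻².
N = √(6.0003 × 10⁻⁵) = 7.7462 × 10⁻³ rad s⁻¹ → T = 2π/N = 811.13 s = 13.519 min ≈ 13.5 min.

13.5 min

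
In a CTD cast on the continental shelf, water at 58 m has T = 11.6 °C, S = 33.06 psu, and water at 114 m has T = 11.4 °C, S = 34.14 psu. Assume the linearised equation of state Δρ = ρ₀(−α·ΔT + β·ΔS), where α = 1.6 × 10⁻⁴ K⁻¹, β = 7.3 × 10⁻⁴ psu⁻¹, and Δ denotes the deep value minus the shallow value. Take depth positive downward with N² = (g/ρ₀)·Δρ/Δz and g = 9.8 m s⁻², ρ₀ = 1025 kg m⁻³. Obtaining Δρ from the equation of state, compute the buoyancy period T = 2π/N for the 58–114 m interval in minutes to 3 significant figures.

ΔT = -0.2 K, ΔS = +1.08 psu (deep − shallow).
Δρ/ρ₀ = −αΔT + βΔS = 3.20 × 10⁻⁵ + 7.884 × 10⁻⁴ = 8.204 × 10⁻⁴, so Δρ ≈ 0.8409 kg m⁻³.
N² = (g/ρ₀)·Δρ/Δz = g·(Δρ/ρ₀)/Δz = 9.8 × 8.204 × 10⁻⁴ / 56 = 1.4357 × 10⁻⁴ s⁻².
N = √(1.4357 × 10⁻⁴) = 0.011982 rad s⁻¹ → T = 2π/N = 524.39 s = 8.7398 min ≈ 8.74 min.

8.74 min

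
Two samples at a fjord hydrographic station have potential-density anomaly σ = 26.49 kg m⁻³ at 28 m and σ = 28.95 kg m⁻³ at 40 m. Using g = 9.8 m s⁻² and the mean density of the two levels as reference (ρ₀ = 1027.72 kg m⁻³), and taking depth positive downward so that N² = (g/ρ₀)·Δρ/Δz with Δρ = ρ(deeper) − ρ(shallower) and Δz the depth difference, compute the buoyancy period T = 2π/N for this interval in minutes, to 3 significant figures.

Δρ = 1028.95 − 1026.49 = 2.46 kg m⁻³ over Δz = 40 − 28 = 12 m.
N² = (9.8/1027.72) × (2.46/12) = 1.9548 × 10⁻³ s⁻².
N = √(1.9548 × 10⁻³) = 0.044213 rad s⁻¹, so T = 2π/N = 142.11 s = 2.3685 min ≈ 2.37 min.

2.37 min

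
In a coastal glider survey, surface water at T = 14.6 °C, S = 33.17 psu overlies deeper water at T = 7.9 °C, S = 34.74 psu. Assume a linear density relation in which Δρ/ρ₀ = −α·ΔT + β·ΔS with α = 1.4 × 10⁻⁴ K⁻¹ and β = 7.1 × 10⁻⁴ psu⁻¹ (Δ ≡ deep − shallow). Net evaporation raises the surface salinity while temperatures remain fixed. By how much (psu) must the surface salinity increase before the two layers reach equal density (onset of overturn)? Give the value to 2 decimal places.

2.89 psu

Neutral buoyancy requires −α(T_deep − T_surf) + β(S_deep − S_surf′) = 0.
S_surf′ = S_deep − (α/β)·ΔT = 34.74 − (1.4 × 10⁻⁴/7.1 × 10⁻⁴)·(-6.7) = 36.0611 psu.
Increase required: 36.0611 − 33.17 = 2.8911 psu.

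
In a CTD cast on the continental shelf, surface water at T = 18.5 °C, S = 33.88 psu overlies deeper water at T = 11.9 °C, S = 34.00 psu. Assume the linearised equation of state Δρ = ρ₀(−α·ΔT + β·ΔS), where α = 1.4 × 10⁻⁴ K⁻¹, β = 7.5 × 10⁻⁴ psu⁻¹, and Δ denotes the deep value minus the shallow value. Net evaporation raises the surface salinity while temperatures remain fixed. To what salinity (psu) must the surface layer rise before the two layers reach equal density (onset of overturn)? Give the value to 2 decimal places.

Neutral buoyancy requires −α(T_deep − T_surf) + β(S_deep − S_surf′) = 0.
S_surf′ = S_deep − (α/β)·ΔT = 34.00 − (1.4 × 10⁻⁴/7.5 × 10⁻⁴)·(-6.6) = 35.2320 psu.
Increase required: 35.2320 − 33.88 = 1.3520 psu.

35.23 psu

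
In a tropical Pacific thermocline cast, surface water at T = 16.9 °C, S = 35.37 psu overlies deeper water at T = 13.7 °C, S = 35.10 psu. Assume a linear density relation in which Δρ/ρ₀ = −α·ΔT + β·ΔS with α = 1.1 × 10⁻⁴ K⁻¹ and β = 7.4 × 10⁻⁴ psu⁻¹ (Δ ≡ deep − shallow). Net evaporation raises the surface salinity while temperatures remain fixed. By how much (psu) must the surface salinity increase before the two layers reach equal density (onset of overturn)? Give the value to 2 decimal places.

Neutral buoyancy requires −α(T_deep − T_surf) + β(S_deep − S_surf′) = 0.
S_surf′ = S_deep − (α/β)·ΔT = 35.10 − (1.1 × 10⁻⁴/7.4 × 10⁻⁴)·(-3.2) = 35.5757 psu.
Increase required: 35.5757 − 35.37 = 0.2057 psu.

0.21 psu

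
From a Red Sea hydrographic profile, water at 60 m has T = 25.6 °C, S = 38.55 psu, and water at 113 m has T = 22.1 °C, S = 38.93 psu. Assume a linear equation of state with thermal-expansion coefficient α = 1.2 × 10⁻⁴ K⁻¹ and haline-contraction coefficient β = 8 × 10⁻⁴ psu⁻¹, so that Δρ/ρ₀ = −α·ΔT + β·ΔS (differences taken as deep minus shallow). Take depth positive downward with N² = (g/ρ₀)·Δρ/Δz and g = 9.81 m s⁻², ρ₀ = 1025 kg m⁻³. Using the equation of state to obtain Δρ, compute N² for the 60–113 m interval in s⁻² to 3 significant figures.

ΔT = -3.5 K, ΔS = +0.38 psu (deep − shallow).
Δρ/ρ₀ = −αΔT + βΔS = 4.20 × 10⁻⁴ + 3.04 × 10⁻⁴ = 7.24 × 10⁻⁴, so Δρ ≈ 0.7421 kg m⁻³.
N² = (g/ρ₀)·Δρ/Δz = g·(Δρ/ρ₀)/Δz = 9.81 × 7.24 × 10⁻⁴ / 53 = 1.3401 × 10⁻⁴ s⁻² ≈ 1.34 × 10⁻⁴ s⁻².

1.34 × 10⁻⁴ s⁻²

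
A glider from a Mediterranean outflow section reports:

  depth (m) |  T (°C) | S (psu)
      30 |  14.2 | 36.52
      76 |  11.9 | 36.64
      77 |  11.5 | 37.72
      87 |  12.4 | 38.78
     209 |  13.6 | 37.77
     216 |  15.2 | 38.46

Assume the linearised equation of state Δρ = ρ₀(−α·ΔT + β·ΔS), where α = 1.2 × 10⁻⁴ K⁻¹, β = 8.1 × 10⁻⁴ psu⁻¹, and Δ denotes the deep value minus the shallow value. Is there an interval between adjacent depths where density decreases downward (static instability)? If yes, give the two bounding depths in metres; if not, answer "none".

87–209 m

Evaluate Δρ/ρ₀ = −αΔT + βΔS across each adjacent pair:
  30–76 m: −αΔT+βΔS = −(1.2 × 10⁻⁴)(-2.3)+(8.1 × 10⁻⁴)(+0.12) = 3.7 × 10⁻⁴ → stable
  76–77 m: −αΔT+βΔS = −(1.2 × 10⁻⁴)(-0.4)+(8.1 × 10⁻⁴)(+1.08) = 9.2 × 10⁻⁴ → stable
  77–87 m: −αΔT+βΔS = −(1.2 × 10⁻⁴)(+0.9)+(8.1 × 10⁻⁴)(+1.06) = 7.5 × 10⁻⁴ → stable
  87–209 m: −αΔT+βΔS = −(1.2 × 10⁻⁴)(+1.2)+(8.1 × 10⁻⁴)(-1.01) = -9.6 × 10⁻⁴ → UNSTABLE
  209–216 m: −αΔT+βΔS = −(1.2 × 10⁻⁴)(+1.6)+(8.1 × 10⁻⁴)(+0.69) = 3.7 × 10⁻⁴ → stable
The 87–209 m interval has Δρ < 0: lighter water underlies denser water.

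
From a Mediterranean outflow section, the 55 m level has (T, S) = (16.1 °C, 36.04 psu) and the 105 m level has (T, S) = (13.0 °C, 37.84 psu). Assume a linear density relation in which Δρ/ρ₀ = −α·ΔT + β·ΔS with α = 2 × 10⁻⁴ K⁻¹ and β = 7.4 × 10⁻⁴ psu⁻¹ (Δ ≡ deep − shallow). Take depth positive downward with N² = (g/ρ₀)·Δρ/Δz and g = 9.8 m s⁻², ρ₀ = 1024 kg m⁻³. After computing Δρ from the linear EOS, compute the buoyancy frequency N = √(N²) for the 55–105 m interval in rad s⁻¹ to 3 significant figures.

ΔT = -3.1 K, ΔS = +1.80 psu (deep − shallow).
Δρ/ρ₀ = −αΔT + βΔS = 6.20 × 10⁻⁴ + 1.332 × 10⁻³ = 1.952 × 10⁻³, so Δρ ≈ 1.999 kg m⁻³.
N² = (g/ρ₀)·Δρ/Δz = g·(Δρ/ρ₀)/Δz = 9.8 × 1.952 × 10⁻³ / 50 = 3.8259 × 10⁻⁴ s⁻².
N = √(3.8259 × 10⁻⁴) = 0.019560 rad s⁻¹ ≈ 0.0196 rad s⁻¹.

0.0196 rad s⁻¹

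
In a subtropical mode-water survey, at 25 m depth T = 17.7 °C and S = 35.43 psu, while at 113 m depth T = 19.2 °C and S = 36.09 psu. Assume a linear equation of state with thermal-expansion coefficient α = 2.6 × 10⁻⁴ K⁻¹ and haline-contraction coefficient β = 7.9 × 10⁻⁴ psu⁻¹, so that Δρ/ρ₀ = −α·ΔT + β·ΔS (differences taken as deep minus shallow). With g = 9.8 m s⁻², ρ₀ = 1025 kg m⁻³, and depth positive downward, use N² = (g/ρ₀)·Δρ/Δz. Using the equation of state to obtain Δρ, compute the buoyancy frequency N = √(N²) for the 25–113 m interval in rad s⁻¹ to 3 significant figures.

ΔT = +1.5 K, ΔS = +0.66 psu (deep − shallow).
Δρ/ρ₀ = −αΔT + βΔS = -3.90 × 10⁻⁴ + 5.214 × 10⁻⁴ = 1.314 × 10⁻⁴, so Δρ ≈ 0.1347 kg m⁻³.
N² = (g/ρ₀)·Δρ/Δz = g·(Δρ/ρ₀)/Δz = 9.8 × 1.314 × 10⁻⁴ / 88 = 1.4633 × 10⁻⁵ s⁻².
N = √(1.4633 × 10⁻⁵) = 3.8253 × 10⁻³ rad s⁻¹ ≈ 3.83 × 10⁻³ rad s⁻¹.

3.83 × 10⁻³ rad s⁻¹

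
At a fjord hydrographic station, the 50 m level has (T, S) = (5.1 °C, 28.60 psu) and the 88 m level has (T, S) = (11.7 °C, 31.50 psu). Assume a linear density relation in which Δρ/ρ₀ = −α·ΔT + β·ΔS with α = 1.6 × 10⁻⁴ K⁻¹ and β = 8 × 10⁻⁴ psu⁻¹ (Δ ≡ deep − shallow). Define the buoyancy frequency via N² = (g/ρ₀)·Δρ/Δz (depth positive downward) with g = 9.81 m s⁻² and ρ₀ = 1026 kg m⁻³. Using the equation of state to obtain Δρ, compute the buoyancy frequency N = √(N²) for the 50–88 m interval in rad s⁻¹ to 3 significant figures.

0.0181 rad s⁻¹

ΔT = +6.6 K, ΔS = +2.90 psu (deep − shallow).
Δρ/ρ₀ = −αΔT + βΔS = -1.056 × 10⁻³ + 2.32 × 10⁻³ = 1.264 × 10⁻³, so Δρ ≈ 1.297 kg m⁻³.
N² = (g/ρ₀)·Δρ/Δz = g·(Δρ/ρ₀)/Δz = 9.81 × 1.264 × 10⁻³ / 38 = 3.2631 × 10⁻⁴ s⁻².
N = √(3.2631 × 10⁻⁴) = 0.018064 rad s⁻¹ ≈ 0.0181 rad s⁻¹.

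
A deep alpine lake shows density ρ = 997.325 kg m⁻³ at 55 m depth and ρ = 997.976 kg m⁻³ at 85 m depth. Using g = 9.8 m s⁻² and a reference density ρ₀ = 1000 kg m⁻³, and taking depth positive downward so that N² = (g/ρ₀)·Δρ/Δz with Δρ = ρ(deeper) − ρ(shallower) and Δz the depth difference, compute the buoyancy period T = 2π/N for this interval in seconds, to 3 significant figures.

Δρ = 997.976 − 997.325 = 0.651 kg m⁻³ over Δz = 85 − 55 = 30 m.
N² = (9.8/1000) × (0.651/30) = 2.1266 × 10⁻⁴ s⁻².
N = √(2.1266 × 10⁻⁴) = 0.014583 rad s⁻¹, so T = 2π/N = 430.86 s ≈ 431 s.

431 s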